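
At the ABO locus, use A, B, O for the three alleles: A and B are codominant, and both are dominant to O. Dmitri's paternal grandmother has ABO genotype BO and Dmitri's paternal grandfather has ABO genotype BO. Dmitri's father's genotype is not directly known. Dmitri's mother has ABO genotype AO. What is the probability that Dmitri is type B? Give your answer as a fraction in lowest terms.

1/4

Dmitri's father's ABO genotype from BO × BO: 1/4 BB, 1/2 BO, 1/4 OO.
Crossing each possibility with the mother AO and summing P(type B): 1/4·1/2 + 1/2·1/4 + 1/4·0 = 1/4.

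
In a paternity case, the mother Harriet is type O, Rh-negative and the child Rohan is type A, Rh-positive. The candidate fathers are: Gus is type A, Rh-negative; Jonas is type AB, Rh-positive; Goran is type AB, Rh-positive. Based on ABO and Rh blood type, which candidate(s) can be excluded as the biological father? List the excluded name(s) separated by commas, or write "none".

Gus

A candidate is excluded only if no genotype consistent with his phenotype could produce a type A, Rh-positive child with a type O, Rh-negative mother.
Gus (type A, Rh-): no genotype consistent with that phenotype can produce a type-A Rh+ child with a type-O mother.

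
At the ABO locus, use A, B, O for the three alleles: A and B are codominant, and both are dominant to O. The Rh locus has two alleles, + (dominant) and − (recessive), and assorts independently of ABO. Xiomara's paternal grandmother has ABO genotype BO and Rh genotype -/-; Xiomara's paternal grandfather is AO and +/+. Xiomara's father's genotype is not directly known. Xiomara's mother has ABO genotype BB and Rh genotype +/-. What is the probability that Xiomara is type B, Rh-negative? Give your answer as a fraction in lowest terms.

3/16

Xiomara's father's ABO genotype from BO × AO: 1/4 AB, 1/4 AO, 1/4 BO, 1/4 OO.
Crossing each possibility with the mother BB and summing P(type B): 1/4·1/2 + 1/4·1/2 + 1/4·1 + 1/4·1 = 3/4.
Similarly for Rh via the father's Rh distribution: P(Rh-) = 1/4.
Independent loci: 3/4 × 1/4 = 3/16.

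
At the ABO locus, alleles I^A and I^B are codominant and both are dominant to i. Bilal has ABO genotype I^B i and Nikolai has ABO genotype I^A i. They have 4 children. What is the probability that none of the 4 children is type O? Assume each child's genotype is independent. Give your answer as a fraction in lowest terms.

ABO cross I^B i × I^A i → 1/4 O, 1/4 A, 1/4 B, 1/4 AB.
So P(type O) = 1/4 per child.
P(not type O) = 3/4 for one child; (3/4)^4 = 81/256.

81/256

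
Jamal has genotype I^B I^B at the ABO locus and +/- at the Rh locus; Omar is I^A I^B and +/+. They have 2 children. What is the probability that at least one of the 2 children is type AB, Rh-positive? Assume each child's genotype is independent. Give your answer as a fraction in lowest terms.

ABO cross I^B I^B × I^A I^B → 1/2 B, 1/2 AB.
Rh cross +/- × +/+ → 1 Rh+; so P(type AB, Rh-positive) = 1/2 × 1 = 1/2 per child.
P(none) = (1/2)^2 = 1/4; P(at least one) = 1 − 1/4 = 3/4.

3/4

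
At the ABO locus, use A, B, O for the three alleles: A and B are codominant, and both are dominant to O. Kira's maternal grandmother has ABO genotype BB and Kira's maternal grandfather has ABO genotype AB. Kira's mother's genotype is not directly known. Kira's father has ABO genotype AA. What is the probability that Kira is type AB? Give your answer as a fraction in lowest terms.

Kira's mother's ABO genotype from BB × AB: 1/2 AB, 1/2 BB.
Crossing each possibility with the father AA and summing P(type AB): 1/2·1/2 + 1/2·1 = 3/4.

3/4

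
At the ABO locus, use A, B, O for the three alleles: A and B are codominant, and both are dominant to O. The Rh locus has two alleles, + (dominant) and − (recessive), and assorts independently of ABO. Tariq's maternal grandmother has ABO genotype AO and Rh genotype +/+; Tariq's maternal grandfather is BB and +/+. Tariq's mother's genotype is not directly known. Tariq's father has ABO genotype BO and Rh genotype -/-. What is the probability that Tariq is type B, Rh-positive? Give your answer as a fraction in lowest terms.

5/8

Tariq's mother's ABO genotype from AO × BB: 1/2 AB, 1/2 BO.
Crossing each possibility with the father BO and summing P(type B): 1/2·1/2 + 1/2·3/4 = 5/8.
Similarly for Rh via the mother's Rh distribution: P(Rh+) = 1.
Independent loci: 5/8 × 1 = 5/8.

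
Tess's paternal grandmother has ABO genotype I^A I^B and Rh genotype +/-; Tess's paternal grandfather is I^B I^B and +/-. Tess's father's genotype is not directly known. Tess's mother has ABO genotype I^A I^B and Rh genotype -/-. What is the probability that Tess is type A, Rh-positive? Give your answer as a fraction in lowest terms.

Tess's father's ABO genotype from I^A I^B × I^B I^B: 1/2 I^A I^B, 1/2 I^B I^B.
Crossing each possibility with the mother I^A I^B and summing P(type A): 1/2·1/4 + 1/2·0 = 1/8.
Similarly for Rh via the father's Rh distribution: P(Rh+) = 1/2.
Independent loci: 1/8 × 1/2 = 1/16.

1/16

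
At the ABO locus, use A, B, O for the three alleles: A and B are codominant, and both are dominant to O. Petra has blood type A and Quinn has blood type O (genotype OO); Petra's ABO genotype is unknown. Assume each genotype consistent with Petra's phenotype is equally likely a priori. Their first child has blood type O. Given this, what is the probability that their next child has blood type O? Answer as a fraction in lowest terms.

Possible genotypes: Petra ∈ {AA, AO}; Quinn ∈ {OO}.
Weight each parental genotype pair by prior × P(type-O child):
  AO × OO: posterior weight 1; P(next child type O) = 1/2.
Weighted sum = 1/2.

1/2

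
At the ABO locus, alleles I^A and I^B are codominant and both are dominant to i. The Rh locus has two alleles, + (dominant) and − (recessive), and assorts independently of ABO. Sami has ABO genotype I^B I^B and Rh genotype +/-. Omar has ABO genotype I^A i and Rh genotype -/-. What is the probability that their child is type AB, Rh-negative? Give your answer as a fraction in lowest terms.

ABO cross I^B I^B × I^A i → offspring phenotypes: 1/2 B, 1/2 AB.
Rh cross +/- × -/- → 1/2 Rh+, 1/2 Rh-.
Independent loci: P(type AB, Rh-negative) = 1/2 × 1/2 = 1/4.

1/4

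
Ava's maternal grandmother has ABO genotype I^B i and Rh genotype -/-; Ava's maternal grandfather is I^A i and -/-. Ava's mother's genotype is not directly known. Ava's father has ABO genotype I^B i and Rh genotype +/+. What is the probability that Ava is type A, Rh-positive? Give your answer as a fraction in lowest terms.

1/8

Ava's mother's ABO genotype from I^B i × I^A i: 1/4 I^A I^B, 1/4 I^A i, 1/4 I^B i, 1/4 i i.
Crossing each possibility with the father I^B i and summing P(type A): 1/4·1/4 + 1/4·1/4 + 1/4·0 + 1/4·0 = 1/8.
Similarly for Rh via the mother's Rh distribution: P(Rh+) = 1.
Independent loci: 1/8 × 1 = 1/8.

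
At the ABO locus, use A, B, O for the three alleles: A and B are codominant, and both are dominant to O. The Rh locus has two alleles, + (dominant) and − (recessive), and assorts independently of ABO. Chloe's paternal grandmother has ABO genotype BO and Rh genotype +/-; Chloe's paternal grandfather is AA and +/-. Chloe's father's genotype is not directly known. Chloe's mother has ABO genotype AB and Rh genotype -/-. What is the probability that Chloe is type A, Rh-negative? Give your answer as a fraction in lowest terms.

3/16

Chloe's father's ABO genotype from BO × AA: 1/2 AB, 1/2 AO.
Crossing each possibility with the mother AB and summing P(type A): 1/2·1/4 + 1/2·1/2 = 3/8.
Similarly for Rh via the father's Rh distribution: P(Rh-) = 1/2.
Independent loci: 3/8 × 1/2 = 3/16.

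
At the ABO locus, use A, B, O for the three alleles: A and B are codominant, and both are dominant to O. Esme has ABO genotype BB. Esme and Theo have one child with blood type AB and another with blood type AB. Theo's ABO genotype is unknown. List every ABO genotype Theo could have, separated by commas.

For each candidate genotype of Theo, check whether crossing it with BB can produce every observed child phenotype.
  AA → possible child types {AB} ✓
  AB → possible child types {B, AB} ✓
  AO → possible child types {B, AB} ✓
  BB → possible child types {B} ✗
  BO → possible child types {B} ✗
  OO → possible child types {B} ✗

AA, AB, AO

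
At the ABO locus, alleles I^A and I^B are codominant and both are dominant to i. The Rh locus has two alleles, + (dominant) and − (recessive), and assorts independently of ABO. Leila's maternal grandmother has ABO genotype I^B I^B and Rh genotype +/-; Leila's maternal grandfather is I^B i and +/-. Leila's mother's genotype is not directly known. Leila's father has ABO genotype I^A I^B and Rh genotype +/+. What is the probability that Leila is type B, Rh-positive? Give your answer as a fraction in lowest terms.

1/2

Leila's mother's ABO genotype from I^B I^B × I^B i: 1/2 I^B I^B, 1/2 I^B i.
Crossing each possibility with the father I^A I^B and summing P(type B): 1/2·1/2 + 1/2·1/2 = 1/2.
Similarly for Rh via the mother's Rh distribution: P(Rh+) = 1.
Independent loci: 1/2 × 1 = 1/2.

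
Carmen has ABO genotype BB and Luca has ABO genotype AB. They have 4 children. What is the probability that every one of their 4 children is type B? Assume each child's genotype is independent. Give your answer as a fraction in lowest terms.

1/16

ABO cross BB × AB → 1/2 B, 1/2 AB.
So P(type B) = 1/2 per child.
All 4 independent: (1/2)^4 = 1/16.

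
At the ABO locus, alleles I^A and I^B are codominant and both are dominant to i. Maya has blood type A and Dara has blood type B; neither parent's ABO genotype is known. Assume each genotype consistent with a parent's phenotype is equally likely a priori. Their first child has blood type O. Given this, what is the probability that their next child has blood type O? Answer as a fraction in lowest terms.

1/4

Possible genotypes: Maya ∈ {I^A I^A, I^A i}; Dara ∈ {I^B I^B, I^B i}.
Weight each parental genotype pair by prior × P(type-O child):
  I^A i × I^B i: posterior weight 1; P(next child type O) = 1/4.
Weighted sum = 1/4.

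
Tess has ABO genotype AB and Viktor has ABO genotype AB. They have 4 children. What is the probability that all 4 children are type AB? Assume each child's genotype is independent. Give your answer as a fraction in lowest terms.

ABO cross AB × AB → 1/4 A, 1/4 B, 1/2 AB.
So P(type AB) = 1/2 per child.
All 4 independent: (1/2)^4 = 1/16.

1/16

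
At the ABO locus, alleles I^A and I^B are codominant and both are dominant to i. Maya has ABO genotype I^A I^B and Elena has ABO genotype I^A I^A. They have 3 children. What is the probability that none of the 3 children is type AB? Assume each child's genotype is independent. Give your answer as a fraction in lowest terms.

ABO cross I^A I^B × I^A I^A → 1/2 A, 1/2 AB.
So P(type AB) = 1/2 per child.
P(not type AB) = 1/2 for one child; (1/2)^3 = 1/8.

1/8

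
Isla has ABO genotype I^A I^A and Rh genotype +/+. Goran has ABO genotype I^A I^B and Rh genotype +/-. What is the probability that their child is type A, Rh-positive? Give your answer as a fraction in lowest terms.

ABO cross I^A I^A × I^A I^B → offspring phenotypes: 1/2 A, 1/2 AB.
Rh cross +/+ × +/- → 1 Rh+.
Independent loci: P(type A, Rh-positive) = 1/2 × 1 = 1/2.

1/2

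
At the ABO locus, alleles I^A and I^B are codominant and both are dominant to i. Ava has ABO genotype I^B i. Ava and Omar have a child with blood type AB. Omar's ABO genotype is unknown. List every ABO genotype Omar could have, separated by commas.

I^A I^A, I^A I^B, I^A i

For each candidate genotype of Omar, check whether crossing it with I^B i can produce every observed child phenotype.
  I^A I^A → possible child types {A, AB} ✓
  I^A I^B → possible child types {A, B, AB} ✓
  I^A i → possible child types {O, A, B, AB} ✓
  I^B I^B → possible child types {B} ✗
  I^B i → possible child types {O, B} ✗
  i i → possible child types {O, B} ✗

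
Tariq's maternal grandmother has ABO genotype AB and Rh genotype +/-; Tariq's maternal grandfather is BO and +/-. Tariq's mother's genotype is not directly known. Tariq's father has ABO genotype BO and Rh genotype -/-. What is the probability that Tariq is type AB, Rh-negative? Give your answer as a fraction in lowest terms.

Tariq's mother's ABO genotype from AB × BO: 1/4 AB, 1/4 AO, 1/4 BB, 1/4 BO.
Crossing each possibility with the father BO and summing P(type AB): 1/4·1/4 + 1/4·1/4 + 1/4·0 + 1/4·0 = 1/8.
Similarly for Rh via the mother's Rh distribution: P(Rh-) = 1/2.
Independent loci: 1/8 × 1/2 = 1/16.

1/16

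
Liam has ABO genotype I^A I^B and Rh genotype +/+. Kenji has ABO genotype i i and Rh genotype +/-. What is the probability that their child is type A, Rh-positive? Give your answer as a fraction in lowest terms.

ABO cross I^A I^B × i i → offspring phenotypes: 1/2 A, 1/2 B.
Rh cross +/+ × +/- → 1 Rh+.
Independent loci: P(type A, Rh-positive) = 1/2 × 1 = 1/2.

1/2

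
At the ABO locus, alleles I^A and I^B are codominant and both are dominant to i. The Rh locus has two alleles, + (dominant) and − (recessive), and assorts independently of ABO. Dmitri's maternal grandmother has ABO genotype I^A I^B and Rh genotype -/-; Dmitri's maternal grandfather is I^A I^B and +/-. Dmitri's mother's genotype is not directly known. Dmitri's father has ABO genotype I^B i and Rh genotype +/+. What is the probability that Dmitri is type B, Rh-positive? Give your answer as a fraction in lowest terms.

1/2

Dmitri's mother's ABO genotype from I^A I^B × I^A I^B: 1/4 I^A I^A, 1/2 I^A I^B, 1/4 I^B I^B.
Crossing each possibility with the father I^B i and summing P(type B): 1/4·0 + 1/2·1/2 + 1/4·1 = 1/2.
Similarly for Rh via the mother's Rh distribution: P(Rh+) = 1.
Independent loci: 1/2 × 1 = 1/2.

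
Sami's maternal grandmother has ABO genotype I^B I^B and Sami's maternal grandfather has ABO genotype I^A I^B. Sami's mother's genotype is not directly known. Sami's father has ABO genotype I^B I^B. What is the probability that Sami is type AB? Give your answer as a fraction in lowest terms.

Sami's mother's ABO genotype from I^B I^B × I^A I^B: 1/2 I^A I^B, 1/2 I^B I^B.
Crossing each possibility with the father I^B I^B and summing P(type AB): 1/2·1/2 + 1/2·0 = 1/4.

1/4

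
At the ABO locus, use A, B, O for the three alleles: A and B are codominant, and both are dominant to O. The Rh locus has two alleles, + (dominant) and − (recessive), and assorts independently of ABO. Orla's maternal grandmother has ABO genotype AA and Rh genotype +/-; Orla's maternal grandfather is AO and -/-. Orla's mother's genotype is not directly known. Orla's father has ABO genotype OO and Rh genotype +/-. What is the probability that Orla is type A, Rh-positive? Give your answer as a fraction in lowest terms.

15/32

Orla's mother's ABO genotype from AA × AO: 1/2 AA, 1/2 AO.
Crossing each possibility with the father OO and summing P(type A): 1/2·1 + 1/2·1/2 = 3/4.
Similarly for Rh via the mother's Rh distribution: P(Rh+) = 5/8.
Independent loci: 3/4 × 5/8 = 15/32.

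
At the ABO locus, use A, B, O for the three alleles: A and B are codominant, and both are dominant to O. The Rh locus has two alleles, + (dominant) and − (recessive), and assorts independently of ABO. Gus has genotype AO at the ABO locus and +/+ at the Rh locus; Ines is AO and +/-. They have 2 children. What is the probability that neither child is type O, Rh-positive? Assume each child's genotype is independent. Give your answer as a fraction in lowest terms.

ABO cross AO × AO → 1/4 O, 3/4 A.
Rh cross +/+ × +/- → 1 Rh+; so P(type O, Rh-positive) = 1/4 × 1 = 1/4 per child.
P(not type O, Rh-positive) = 3/4 for one child; (3/4)^2 = 9/16.

9/16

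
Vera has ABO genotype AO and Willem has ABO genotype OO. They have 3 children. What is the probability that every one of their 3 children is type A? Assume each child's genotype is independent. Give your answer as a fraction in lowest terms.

ABO cross AO × OO → 1/2 O, 1/2 A.
So P(type A) = 1/2 per child.
All 3 independent: (1/2)^3 = 1/8.

1/8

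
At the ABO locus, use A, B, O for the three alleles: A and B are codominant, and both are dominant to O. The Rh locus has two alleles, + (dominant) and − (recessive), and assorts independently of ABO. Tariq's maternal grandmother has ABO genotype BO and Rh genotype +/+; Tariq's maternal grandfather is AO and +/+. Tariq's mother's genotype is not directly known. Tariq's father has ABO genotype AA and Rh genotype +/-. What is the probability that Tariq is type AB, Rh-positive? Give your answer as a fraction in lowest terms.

Tariq's mother's ABO genotype from BO × AO: 1/4 AB, 1/4 AO, 1/4 BO, 1/4 OO.
Crossing each possibility with the father AA and summing P(type AB): 1/4·1/2 + 1/4·0 + 1/4·1/2 + 1/4·0 = 1/4.
Similarly for Rh via the mother's Rh distribution: P(Rh+) = 1.
Independent loci: 1/4 × 1 = 1/4.

1/4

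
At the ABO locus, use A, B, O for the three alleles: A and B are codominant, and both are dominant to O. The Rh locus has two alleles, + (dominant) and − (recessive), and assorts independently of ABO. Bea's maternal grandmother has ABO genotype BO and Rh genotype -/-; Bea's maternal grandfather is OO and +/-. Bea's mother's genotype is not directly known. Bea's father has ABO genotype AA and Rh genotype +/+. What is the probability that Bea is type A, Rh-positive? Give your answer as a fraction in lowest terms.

Bea's mother's ABO genotype from BO × OO: 1/2 BO, 1/2 OO.
Crossing each possibility with the father AA and summing P(type A): 1/2·1/2 + 1/2·1 = 3/4.
Similarly for Rh via the mother's Rh distribution: P(Rh+) = 1.
Independent loci: 3/4 × 1 = 3/4.

3/4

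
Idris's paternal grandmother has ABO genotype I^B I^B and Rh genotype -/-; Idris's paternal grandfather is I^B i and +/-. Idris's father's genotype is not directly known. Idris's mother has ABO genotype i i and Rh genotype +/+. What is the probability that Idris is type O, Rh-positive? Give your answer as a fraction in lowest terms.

1/4

Idris's father's ABO genotype from I^B I^B × I^B i: 1/2 I^B I^B, 1/2 I^B i.
Crossing each possibility with the mother i i and summing P(type O): 1/2·0 + 1/2·1/2 = 1/4.
Similarly for Rh via the father's Rh distribution: P(Rh+) = 1.
Independent loci: 1/4 × 1 = 1/4.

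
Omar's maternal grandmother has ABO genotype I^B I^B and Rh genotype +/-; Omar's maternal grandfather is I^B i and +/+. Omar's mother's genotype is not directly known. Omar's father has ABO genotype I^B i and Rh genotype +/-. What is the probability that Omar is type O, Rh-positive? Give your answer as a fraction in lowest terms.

Omar's mother's ABO genotype from I^B I^B × I^B i: 1/2 I^B I^B, 1/2 I^B i.
Crossing each possibility with the father I^B i and summing P(type O): 1/2·0 + 1/2·1/4 = 1/8.
Similarly for Rh via the mother's Rh distribution: P(Rh+) = 7/8.
Independent loci: 1/8 × 7/8 = 7/64.

7/64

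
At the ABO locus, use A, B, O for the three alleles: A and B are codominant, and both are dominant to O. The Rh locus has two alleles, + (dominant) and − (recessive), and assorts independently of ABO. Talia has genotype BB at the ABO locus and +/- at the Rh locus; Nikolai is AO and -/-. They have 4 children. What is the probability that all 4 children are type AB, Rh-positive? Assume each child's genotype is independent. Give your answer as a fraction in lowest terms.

1/256

ABO cross BB × AO → 1/2 B, 1/2 AB.
Rh cross +/- × -/- → 1/2 Rh+, 1/2 Rh-; so P(type AB, Rh-positive) = 1/2 × 1/2 = 1/4 per child.
All 4 independent: (1/4)^4 = 1/256.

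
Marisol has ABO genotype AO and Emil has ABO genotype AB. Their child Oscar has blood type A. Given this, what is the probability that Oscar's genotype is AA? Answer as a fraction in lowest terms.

1/2

Cross AO × AB → 1/4 AA, 1/4 AB, 1/4 AO, 1/4 BO.
Type-A genotypes among offspring: AA (1/4), AO (1/4); total 1/2.
P(AA | type A) = (1/4) / (1/2) = 1/2.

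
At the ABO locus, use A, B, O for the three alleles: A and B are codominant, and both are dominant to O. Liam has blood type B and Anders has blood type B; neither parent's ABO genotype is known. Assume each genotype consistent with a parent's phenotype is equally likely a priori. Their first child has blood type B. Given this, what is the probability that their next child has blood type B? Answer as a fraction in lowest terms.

19/20

Possible genotypes: Liam ∈ {BB, BO}; Anders ∈ {BB, BO}.
Weight each parental genotype pair by prior × P(type-B child):
  BB × BB: posterior weight 4/15; P(next child type B) = 1.
  BB × BO: posterior weight 4/15; P(next child type B) = 1.
  BO × BB: posterior weight 4/15; P(next child type B) = 1.
  BO × BO: posterior weight 1/5; P(next child type B) = 3/4.
Weighted sum = 19/20.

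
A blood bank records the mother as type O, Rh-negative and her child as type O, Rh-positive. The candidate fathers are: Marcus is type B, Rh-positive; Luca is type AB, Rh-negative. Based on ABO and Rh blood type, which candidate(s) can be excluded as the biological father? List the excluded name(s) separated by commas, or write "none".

A candidate is excluded only if no genotype consistent with his phenotype could produce a type O, Rh-positive child with a type O, Rh-negative mother.
Luca (type AB, Rh-): no genotype consistent with that phenotype can produce a type-O Rh+ child with a type-O mother.

Luca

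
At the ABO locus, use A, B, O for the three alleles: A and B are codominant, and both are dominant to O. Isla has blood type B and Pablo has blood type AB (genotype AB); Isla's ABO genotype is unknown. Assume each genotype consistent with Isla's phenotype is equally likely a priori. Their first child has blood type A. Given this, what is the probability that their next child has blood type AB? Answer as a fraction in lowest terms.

Possible genotypes: Isla ∈ {BB, BO}; Pablo ∈ {AB}.
Weight each parental genotype pair by prior × P(type-A child):
  BO × AB: posterior weight 1; P(next child type AB) = 1/4.
Weighted sum = 1/4.

1/4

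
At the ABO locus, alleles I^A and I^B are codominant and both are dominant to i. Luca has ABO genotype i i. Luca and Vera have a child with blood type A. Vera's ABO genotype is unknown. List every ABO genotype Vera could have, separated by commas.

I^A I^A, I^A I^B, I^A i

For each candidate genotype of Vera, check whether crossing it with i i can produce every observed child phenotype.
  I^A I^A → possible child types {A} ✓
  I^A I^B → possible child types {A, B} ✓
  I^A i → possible child types {O, A} ✓
  I^B I^B → possible child types {B} ✗
  I^B i → possible child types {O, B} ✗
  i i → possible child types {O} ✗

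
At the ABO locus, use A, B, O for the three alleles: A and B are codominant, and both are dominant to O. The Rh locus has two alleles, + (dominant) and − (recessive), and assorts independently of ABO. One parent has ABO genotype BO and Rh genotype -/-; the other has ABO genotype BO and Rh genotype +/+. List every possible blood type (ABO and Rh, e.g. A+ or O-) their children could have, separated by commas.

O+, B+

Gametes from BO × BO give offspring ABO genotypes BB, BO, OO, i.e. phenotypes O, B.
Rh cross -/- × +/+ → phenotypes Rh+.
Combining independently: O+, B+.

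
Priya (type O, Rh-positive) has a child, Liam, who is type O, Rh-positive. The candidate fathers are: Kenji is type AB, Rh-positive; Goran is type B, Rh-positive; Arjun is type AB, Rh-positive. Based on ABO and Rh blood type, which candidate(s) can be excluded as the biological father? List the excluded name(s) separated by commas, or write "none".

Kenji, Arjun

A candidate is excluded only if no genotype consistent with his phenotype could produce a type O, Rh-positive child with a type O, Rh-positive mother.
Kenji (type AB, Rh+): no genotype consistent with that phenotype can produce a type-O Rh+ child with a type-O mother.
Arjun (type AB, Rh+): no genotype consistent with that phenotype can produce a type-O Rh+ child with a type-O mother.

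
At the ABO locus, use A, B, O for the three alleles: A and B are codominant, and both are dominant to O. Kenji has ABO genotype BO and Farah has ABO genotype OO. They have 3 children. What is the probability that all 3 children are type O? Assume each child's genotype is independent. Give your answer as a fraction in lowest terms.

1/8

ABO cross BO × OO → 1/2 O, 1/2 B.
So P(type O) = 1/2 per child.
All 3 independent: (1/2)^3 = 1/8.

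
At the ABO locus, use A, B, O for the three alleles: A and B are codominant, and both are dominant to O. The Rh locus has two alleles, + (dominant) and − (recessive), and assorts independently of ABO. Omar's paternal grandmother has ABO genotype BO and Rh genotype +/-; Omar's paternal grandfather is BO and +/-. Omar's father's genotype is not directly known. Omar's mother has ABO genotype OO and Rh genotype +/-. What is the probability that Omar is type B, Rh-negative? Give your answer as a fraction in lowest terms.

1/8

Omar's father's ABO genotype from BO × BO: 1/4 BB, 1/2 BO, 1/4 OO.
Crossing each possibility with the mother OO and summing P(type B): 1/4·1 + 1/2·1/2 + 1/4·0 = 1/2.
Similarly for Rh via the father's Rh distribution: P(Rh-) = 1/4.
Independent loci: 1/2 × 1/4 = 1/8.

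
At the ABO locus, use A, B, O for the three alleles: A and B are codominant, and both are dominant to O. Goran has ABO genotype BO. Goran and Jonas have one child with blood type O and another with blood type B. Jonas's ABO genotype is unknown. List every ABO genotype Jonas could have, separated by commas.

For each candidate genotype of Jonas, check whether crossing it with BO can produce every observed child phenotype.
  AA → possible child types {A, AB} ✗
  AB → possible child types {A, B, AB} ✗
  AO → possible child types {O, A, B, AB} ✓
  BB → possible child types {B} ✗
  BO → possible child types {O, B} ✓
  OO → possible child types {O, B} ✓

AO, BO, OO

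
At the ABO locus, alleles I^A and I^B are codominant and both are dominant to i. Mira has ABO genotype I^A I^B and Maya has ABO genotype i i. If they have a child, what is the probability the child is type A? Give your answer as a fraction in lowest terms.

ABO cross I^A I^B × i i → offspring phenotypes: 1/2 A, 1/2 B.
So P(type A) = 1/2.

1/2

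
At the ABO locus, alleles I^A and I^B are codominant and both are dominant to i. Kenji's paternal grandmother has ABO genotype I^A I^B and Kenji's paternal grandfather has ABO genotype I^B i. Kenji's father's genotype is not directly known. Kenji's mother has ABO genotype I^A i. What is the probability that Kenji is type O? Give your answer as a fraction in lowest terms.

1/8

Kenji's father's ABO genotype from I^A I^B × I^B i: 1/4 I^A I^B, 1/4 I^A i, 1/4 I^B I^B, 1/4 I^B i.
Crossing each possibility with the mother I^A i and summing P(type O): 1/4·0 + 1/4·1/4 + 1/4·0 + 1/4·1/4 = 1/8.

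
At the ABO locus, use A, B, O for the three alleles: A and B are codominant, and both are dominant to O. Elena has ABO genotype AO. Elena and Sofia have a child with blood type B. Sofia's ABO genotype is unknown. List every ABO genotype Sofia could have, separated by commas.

For each candidate genotype of Sofia, check whether crossing it with AO can produce every observed child phenotype.
  AA → possible child types {A} ✗
  AB → possible child types {A, B, AB} ✓
  AO → possible child types {O, A} ✗
  BB → possible child types {B, AB} ✓
  BO → possible child types {O, A, B, AB} ✓
  OO → possible child types {O, A} ✗

AB, BB, BO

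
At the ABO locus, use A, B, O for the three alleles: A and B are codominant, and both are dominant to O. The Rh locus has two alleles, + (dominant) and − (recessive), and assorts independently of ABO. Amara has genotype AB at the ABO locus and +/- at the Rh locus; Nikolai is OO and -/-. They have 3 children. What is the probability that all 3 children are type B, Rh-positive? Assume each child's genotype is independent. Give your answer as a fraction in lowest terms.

1/64

ABO cross AB × OO → 1/2 A, 1/2 B.
Rh cross +/- × -/- → 1/2 Rh+, 1/2 Rh-; so P(type B, Rh-positive) = 1/2 × 1/2 = 1/4 per child.
All 3 independent: (1/4)^3 = 1/64.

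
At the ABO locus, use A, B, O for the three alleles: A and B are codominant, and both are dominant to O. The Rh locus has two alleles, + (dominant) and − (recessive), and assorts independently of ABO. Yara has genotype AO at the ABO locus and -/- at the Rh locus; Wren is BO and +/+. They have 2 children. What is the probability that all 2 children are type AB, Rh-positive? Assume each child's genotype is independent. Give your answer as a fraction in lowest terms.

1/16

ABO cross AO × BO → 1/4 O, 1/4 A, 1/4 B, 1/4 AB.
Rh cross -/- × +/+ → 1 Rh+; so P(type AB, Rh-positive) = 1/4 × 1 = 1/4 per child.
All 2 independent: (1/4)^2 = 1/16.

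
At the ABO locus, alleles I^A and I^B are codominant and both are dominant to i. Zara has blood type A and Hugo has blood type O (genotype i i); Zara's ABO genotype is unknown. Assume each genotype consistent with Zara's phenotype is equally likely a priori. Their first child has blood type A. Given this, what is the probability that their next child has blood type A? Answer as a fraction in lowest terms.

Possible genotypes: Zara ∈ {I^A I^A, I^A i}; Hugo ∈ {i i}.
Weight each parental genotype pair by prior × P(type-A child):
  I^A I^A × i i: posterior weight 2/3; P(next child type A) = 1.
  I^A i × i i: posterior weight 1/3; P(next child type A) = 1/2.
Weighted sum = 5/6.

5/6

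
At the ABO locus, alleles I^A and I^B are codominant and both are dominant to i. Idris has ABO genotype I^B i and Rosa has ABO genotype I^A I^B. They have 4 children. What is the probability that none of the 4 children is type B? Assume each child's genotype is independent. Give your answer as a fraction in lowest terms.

ABO cross I^B i × I^A I^B → 1/4 A, 1/2 B, 1/4 AB.
So P(type B) = 1/2 per child.
P(not type B) = 1/2 for one child; (1/2)^4 = 1/16.

1/16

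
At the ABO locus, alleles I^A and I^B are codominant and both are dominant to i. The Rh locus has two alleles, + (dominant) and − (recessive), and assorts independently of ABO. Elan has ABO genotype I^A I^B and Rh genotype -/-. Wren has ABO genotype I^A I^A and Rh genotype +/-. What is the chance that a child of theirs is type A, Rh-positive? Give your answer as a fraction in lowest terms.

1/4

ABO cross I^A I^B × I^A I^A → offspring phenotypes: 1/2 A, 1/2 AB.
Rh cross -/- × +/- → 1/2 Rh+, 1/2 Rh-.
Independent loci: P(type A, Rh-positive) = 1/2 × 1/2 = 1/4.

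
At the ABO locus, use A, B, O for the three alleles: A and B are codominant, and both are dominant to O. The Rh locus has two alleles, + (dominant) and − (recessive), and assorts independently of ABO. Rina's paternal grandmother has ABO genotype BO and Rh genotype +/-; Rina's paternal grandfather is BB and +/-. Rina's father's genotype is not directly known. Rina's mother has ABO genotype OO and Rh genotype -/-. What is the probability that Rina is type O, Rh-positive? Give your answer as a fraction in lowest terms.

1/8

Rina's father's ABO genotype from BO × BB: 1/2 BB, 1/2 BO.
Crossing each possibility with the mother OO and summing P(type O): 1/2·0 + 1/2·1/2 = 1/4.
Similarly for Rh via the father's Rh distribution: P(Rh+) = 1/2.
Independent loci: 1/4 × 1/2 = 1/8.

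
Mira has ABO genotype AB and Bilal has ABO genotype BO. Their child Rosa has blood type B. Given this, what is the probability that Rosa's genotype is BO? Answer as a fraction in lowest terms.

1/2

Cross AB × BO → 1/4 AB, 1/4 AO, 1/4 BB, 1/4 BO.
Type-B genotypes among offspring: BB (1/4), BO (1/4); total 1/2.
P(BO | type B) = (1/4) / (1/2) = 1/2.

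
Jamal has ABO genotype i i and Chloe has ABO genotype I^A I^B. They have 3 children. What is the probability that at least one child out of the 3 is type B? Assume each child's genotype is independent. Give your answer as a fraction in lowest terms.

7/8

ABO cross i i × I^A I^B → 1/2 A, 1/2 B.
So P(type B) = 1/2 per child.
P(none) = (1/2)^3 = 1/8; P(at least one) = 1 − 1/8 = 7/8.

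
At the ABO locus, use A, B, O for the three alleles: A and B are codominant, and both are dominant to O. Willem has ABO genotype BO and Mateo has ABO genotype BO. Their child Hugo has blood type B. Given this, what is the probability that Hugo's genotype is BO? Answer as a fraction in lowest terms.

Cross BO × BO → 1/4 BB, 1/2 BO, 1/4 OO.
Type-B genotypes among offspring: BB (1/4), BO (1/2); total 3/4.
P(BO | type B) = (1/2) / (3/4) = 2/3.

2/3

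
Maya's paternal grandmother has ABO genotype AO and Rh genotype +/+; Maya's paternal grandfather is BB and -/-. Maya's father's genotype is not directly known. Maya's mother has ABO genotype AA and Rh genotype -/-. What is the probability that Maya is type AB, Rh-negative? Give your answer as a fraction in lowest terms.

Maya's father's ABO genotype from AO × BB: 1/2 AB, 1/2 BO.
Crossing each possibility with the mother AA and summing P(type AB): 1/2·1/2 + 1/2·1/2 = 1/2.
Similarly for Rh via the father's Rh distribution: P(Rh-) = 1/2.
Independent loci: 1/2 × 1/2 = 1/4.

1/4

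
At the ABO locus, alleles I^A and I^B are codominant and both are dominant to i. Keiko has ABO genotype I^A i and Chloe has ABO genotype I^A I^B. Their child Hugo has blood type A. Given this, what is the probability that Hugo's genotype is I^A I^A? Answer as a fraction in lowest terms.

1/2

Cross I^A i × I^A I^B → 1/4 I^A I^A, 1/4 I^A I^B, 1/4 I^A i, 1/4 I^B i.
Type-A genotypes among offspring: I^A I^A (1/4), I^A i (1/4); total 1/2.
P(I^A I^A | type A) = (1/4) / (1/2) = 1/2.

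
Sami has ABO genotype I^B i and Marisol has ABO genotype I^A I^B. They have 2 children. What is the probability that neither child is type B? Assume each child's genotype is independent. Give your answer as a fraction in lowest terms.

ABO cross I^B i × I^A I^B → 1/4 A, 1/2 B, 1/4 AB.
So P(type B) = 1/2 per child.
P(not type B) = 1/2 for one child; (1/2)^2 = 1/4.

1/4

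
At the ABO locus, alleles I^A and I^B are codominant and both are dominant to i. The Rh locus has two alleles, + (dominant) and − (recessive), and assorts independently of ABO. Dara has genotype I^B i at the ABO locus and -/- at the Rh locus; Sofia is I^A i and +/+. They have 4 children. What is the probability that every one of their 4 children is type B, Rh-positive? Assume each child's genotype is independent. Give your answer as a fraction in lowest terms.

ABO cross I^B i × I^A i → 1/4 O, 1/4 A, 1/4 B, 1/4 AB.
Rh cross -/- × +/+ → 1 Rh+; so P(type B, Rh-positive) = 1/4 × 1 = 1/4 per child.
All 4 independent: (1/4)^4 = 1/256.

1/256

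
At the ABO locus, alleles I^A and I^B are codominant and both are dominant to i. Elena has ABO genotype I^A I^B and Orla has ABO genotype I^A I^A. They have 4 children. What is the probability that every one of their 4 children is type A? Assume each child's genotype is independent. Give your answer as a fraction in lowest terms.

ABO cross I^A I^B × I^A I^A → 1/2 A, 1/2 AB.
So P(type A) = 1/2 per child.
All 4 independent: (1/2)^4 = 1/16.

1/16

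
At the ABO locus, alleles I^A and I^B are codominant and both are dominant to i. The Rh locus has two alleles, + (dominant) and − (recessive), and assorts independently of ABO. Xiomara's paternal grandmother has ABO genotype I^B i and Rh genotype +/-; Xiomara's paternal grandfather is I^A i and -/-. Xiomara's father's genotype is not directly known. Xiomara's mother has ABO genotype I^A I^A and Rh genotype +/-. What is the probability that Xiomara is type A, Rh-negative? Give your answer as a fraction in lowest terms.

9/32

Xiomara's father's ABO genotype from I^B i × I^A i: 1/4 I^A I^B, 1/4 I^A i, 1/4 I^B i, 1/4 i i.
Crossing each possibility with the mother I^A I^A and summing P(type A): 1/4·1/2 + 1/4·1 + 1/4·1/2 + 1/4·1 = 3/4.
Similarly for Rh via the father's Rh distribution: P(Rh-) = 3/8.
Independent loci: 3/4 × 3/8 = 9/32.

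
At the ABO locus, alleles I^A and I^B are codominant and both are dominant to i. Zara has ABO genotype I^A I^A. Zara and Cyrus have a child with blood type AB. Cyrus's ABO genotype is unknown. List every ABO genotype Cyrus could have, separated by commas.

I^A I^B, I^B I^B, I^B i

For each candidate genotype of Cyrus, check whether crossing it with I^A I^A can produce every observed child phenotype.
  I^A I^A → possible child types {A} ✗
  I^A I^B → possible child types {A, AB} ✓
  I^A i → possible child types {A} ✗
  I^B I^B → possible child types {AB} ✓
  I^B i → possible child types {A, AB} ✓
  i i → possible child types {A} ✗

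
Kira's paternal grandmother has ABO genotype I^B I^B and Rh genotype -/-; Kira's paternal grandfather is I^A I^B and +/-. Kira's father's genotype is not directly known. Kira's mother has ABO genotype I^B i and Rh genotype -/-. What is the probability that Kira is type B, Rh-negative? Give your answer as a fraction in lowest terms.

Kira's father's ABO genotype from I^B I^B × I^A I^B: 1/2 I^A I^B, 1/2 I^B I^B.
Crossing each possibility with the mother I^B i and summing P(type B): 1/2·1/2 + 1/2·1 = 3/4.
Similarly for Rh via the father's Rh distribution: P(Rh-) = 3/4.
Independent loci: 3/4 × 3/4 = 9/16.

9/16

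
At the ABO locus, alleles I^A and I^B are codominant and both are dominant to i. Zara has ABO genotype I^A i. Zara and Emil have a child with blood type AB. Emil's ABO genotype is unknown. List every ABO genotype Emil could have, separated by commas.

I^A I^B, I^B I^B, I^B i

For each candidate genotype of Emil, check whether crossing it with I^A i can produce every observed child phenotype.
  I^A I^A → possible child types {A} ✗
  I^A I^B → possible child types {A, B, AB} ✓
  I^A i → possible child types {O, A} ✗
  I^B I^B → possible child types {B, AB} ✓
  I^B i → possible child types {O, A, B, AB} ✓
  i i → possible child types {O, A} ✗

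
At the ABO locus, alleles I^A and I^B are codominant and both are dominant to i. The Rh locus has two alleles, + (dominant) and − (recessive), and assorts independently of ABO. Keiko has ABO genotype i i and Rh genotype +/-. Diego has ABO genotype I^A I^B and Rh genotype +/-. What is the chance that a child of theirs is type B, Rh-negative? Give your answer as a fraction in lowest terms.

ABO cross i i × I^A I^B → offspring phenotypes: 1/2 A, 1/2 B.
Rh cross +/- × +/- → 3/4 Rh+, 1/4 Rh-.
Independent loci: P(type B, Rh-negative) = 1/2 × 1/4 = 1/8.

1/8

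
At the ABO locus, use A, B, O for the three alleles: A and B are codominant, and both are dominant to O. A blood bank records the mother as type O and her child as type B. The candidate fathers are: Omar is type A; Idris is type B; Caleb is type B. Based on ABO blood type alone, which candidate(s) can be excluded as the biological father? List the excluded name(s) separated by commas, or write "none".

A candidate is excluded only if no genotype consistent with his phenotype could produce a type B child with a type O mother.
Omar (type A): no genotype consistent with that phenotype can produce a type-B child with a type-O mother.

Omar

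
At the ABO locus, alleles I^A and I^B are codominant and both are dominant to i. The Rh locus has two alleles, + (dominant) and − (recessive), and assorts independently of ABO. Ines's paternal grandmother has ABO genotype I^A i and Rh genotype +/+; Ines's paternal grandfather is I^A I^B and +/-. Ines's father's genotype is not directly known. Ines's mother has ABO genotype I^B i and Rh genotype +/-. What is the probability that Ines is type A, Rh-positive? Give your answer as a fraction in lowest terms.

7/32

Ines's father's ABO genotype from I^A i × I^A I^B: 1/4 I^A I^A, 1/4 I^A I^B, 1/4 I^A i, 1/4 I^B i.
Crossing each possibility with the mother I^B i and summing P(type A): 1/4·1/2 + 1/4·1/4 + 1/4·1/4 + 1/4·0 = 1/4.
Similarly for Rh via the father's Rh distribution: P(Rh+) = 7/8.
Independent loci: 1/4 × 7/8 = 7/32.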